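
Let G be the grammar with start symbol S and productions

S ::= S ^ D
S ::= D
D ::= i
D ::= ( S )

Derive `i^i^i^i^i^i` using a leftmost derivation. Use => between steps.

S=>S^D=>S^D^D=>S^D^D^D=>S^D^D^D^D=>S^D^D^D^D^D=>D^D^D^D^D^D=>i^D^D^D^D^D=>i^i^D^D^D^D=>i^i^i^D^D^D=>i^i^i^i^D^D=>i^i^i^i^i^D=>i^i^i^i^i^i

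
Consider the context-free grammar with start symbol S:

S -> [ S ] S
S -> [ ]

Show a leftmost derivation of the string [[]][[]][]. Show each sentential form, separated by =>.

S => [S]S   [S -> [ S ] S]
[S]S => [[]]S   [S -> [ ]]
[[]]S => [[]][S]S   [S -> [ S ] S]
[[]][S]S => [[]][[]]S   [S -> [ ]]
[[]][[]]S => [[]][[]][]   [S -> [ ]]

S => [S]S => [[]]S => [[]][S]S => [[]][[]]S => [[]][[]][]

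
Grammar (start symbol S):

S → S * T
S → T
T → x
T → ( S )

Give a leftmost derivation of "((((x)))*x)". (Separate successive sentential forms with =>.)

S => T => (S) => (S*T) => (T*T) => ((S)*T) => ((T)*T) => (((S))*T) => (((T))*T) => ((((S)))*T) => ((((T)))*T) => ((((x)))*T) => ((((x)))*x)

S => T   [S → T]
T => (S)   [T → ( S )]
(S) => (S*T)   [S → S * T]
(S*T) => (T*T)   [S → T]
(T*T) => ((S)*T)   [T → ( S )]
((S)*T) => ((T)*T)   [S → T]
((T)*T) => (((S))*T)   [T → ( S )]
(((S))*T) => (((T))*T)   [S → T]
(((T))*T) => ((((S)))*T)   [T → ( S )]
((((S)))*T) => ((((T)))*T)   [S → T]
((((T)))*T) => ((((x)))*T)   [T → x]
((((x)))*T) => ((((x)))*x)   [T → x]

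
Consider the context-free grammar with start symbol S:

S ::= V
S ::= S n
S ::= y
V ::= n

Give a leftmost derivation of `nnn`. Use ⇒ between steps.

S ⇒ Sn ⇒ Snn ⇒ Vnn ⇒ nnn

S ⇒ Sn   [S ::= S n]
Sn ⇒ Snn   [S ::= S n]
Snn ⇒ Vnn   [S ::= V]
Vnn ⇒ nnn   [V ::= n]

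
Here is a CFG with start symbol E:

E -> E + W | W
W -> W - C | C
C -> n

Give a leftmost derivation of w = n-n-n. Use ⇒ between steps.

E ⇒ W ⇒ W-C ⇒ W-C-C ⇒ C-C-C ⇒ n-C-C ⇒ n-n-C ⇒ n-n-n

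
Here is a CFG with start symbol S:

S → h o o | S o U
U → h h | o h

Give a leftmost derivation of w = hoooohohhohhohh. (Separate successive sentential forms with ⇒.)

S ⇒ SoU   [S → S o U]
SoU ⇒ SoUoU   [S → S o U]
SoUoU ⇒ SoUoUoU   [S → S o U]
SoUoUoU ⇒ SoUoUoUoU   [S → S o U]
SoUoUoUoU ⇒ hoooUoUoUoU   [S → h o o]
hoooUoUoUoU ⇒ hoooohoUoUoU   [U → o h]
hoooohoUoUoU ⇒ hoooohohhoUoU   [U → h h]
hoooohohhoUoU ⇒ hoooohohhohhoU   [U → h h]
hoooohohhohhoU ⇒ hoooohohhohhohh   [U → h h]

S⇒SoU⇒SoUoU⇒SoUoUoU⇒SoUoUoUoU⇒hoooUoUoUoU⇒hoooohoUoUoU⇒hoooohohhoUoU⇒hoooohohhohhoU⇒hoooohohhohhohh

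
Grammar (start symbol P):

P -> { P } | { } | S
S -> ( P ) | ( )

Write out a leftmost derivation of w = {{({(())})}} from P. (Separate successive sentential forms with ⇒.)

P ⇒ {P} ⇒ {{P}} ⇒ {{S}} ⇒ {{(P)}} ⇒ {{({P})}} ⇒ {{({S})}} ⇒ {{({(P)})}} ⇒ {{({(S)})}} ⇒ {{({(())})}}

P ⇒ {P}   [P -> { P }]
{P} ⇒ {{P}}   [P -> { P }]
{{P}} ⇒ {{S}}   [P -> S]
{{S}} ⇒ {{(P)}}   [S -> ( P )]
{{(P)}} ⇒ {{({P})}}   [P -> { P }]
{{({P})}} ⇒ {{({S})}}   [P -> S]
{{({S})}} ⇒ {{({(P)})}}   [S -> ( P )]
{{({(P)})}} ⇒ {{({(S)})}}   [P -> S]
{{({(S)})}} ⇒ {{({(())})}}   [S -> ( )]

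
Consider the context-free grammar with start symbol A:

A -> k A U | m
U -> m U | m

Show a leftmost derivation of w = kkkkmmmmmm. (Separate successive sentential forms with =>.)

A => kAU => kkAUU => kkkAUUU => kkkkAUUUU => kkkkmUUUU => kkkkmmUUUU => kkkkmmmUUU => kkkkmmmmUU => kkkkmmmmmU => kkkkmmmmmm

A => kAU   [A -> k A U]
kAU => kkAUU   [A -> k A U]
kkAUU => kkkAUUU   [A -> k A U]
kkkAUUU => kkkkAUUUU   [A -> k A U]
kkkkAUUUU => kkkkmUUUU   [A -> m]
kkkkmUUUU => kkkkmmUUUU   [U -> m U]
kkkkmmUUUU => kkkkmmmUUU   [U -> m]
kkkkmmmUUU => kkkkmmmmUU   [U -> m]
kkkkmmmmUU => kkkkmmmmmU   [U -> m]
kkkkmmmmmU => kkkkmmmmmm   [U -> m]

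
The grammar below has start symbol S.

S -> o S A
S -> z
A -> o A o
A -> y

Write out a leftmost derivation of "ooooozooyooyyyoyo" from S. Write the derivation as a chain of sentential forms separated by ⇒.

S ⇒ oSA   [S -> o S A]
oSA ⇒ ooSAA   [S -> o S A]
ooSAA ⇒ oooSAAA   [S -> o S A]
oooSAAA ⇒ ooooSAAAA   [S -> o S A]
ooooSAAAA ⇒ oooooSAAAAA   [S -> o S A]
oooooSAAAAA ⇒ ooooozAAAAA   [S -> z]
ooooozAAAAA ⇒ ooooozoAoAAAA   [A -> o A o]
ooooozoAoAAAA ⇒ ooooozooAooAAAA   [A -> o A o]
ooooozooAooAAAA ⇒ ooooozooyooAAAA   [A -> y]
ooooozooyooAAAA ⇒ ooooozooyooyAAA   [A -> y]
ooooozooyooyAAA ⇒ ooooozooyooyyAA   [A -> y]
ooooozooyooyyAA ⇒ ooooozooyooyyyA   [A -> y]
ooooozooyooyyyA ⇒ ooooozooyooyyyoAo   [A -> o A o]
ooooozooyooyyyoAo ⇒ ooooozooyooyyyoyo   [A -> y]

S ⇒ oSA ⇒ ooSAA ⇒ oooSAAA ⇒ ooooSAAAA ⇒ oooooSAAAAA ⇒ ooooozAAAAA ⇒ ooooozoAoAAAA ⇒ ooooozooAooAAAA ⇒ ooooozooyooAAAA ⇒ ooooozooyooyAAA ⇒ ooooozooyooyyAA ⇒ ooooozooyooyyyA ⇒ ooooozooyooyyyoAo ⇒ ooooozooyooyyyoyo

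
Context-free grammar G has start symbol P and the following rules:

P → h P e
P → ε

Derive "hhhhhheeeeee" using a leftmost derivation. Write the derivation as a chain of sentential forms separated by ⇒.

P⇒hPe⇒hhPee⇒hhhPeee⇒hhhhPeeee⇒hhhhhPeeeee⇒hhhhhhPeeeeee⇒hhhhhheeeeee

P ⇒ hPe   [P → h P e]
hPe ⇒ hhPee   [P → h P e]
hhPee ⇒ hhhPeee   [P → h P e]
hhhPeee ⇒ hhhhPeeee   [P → h P e]
hhhhPeeee ⇒ hhhhhPeeeee   [P → h P e]
hhhhhPeeeee ⇒ hhhhhhPeeeeee   [P → h P e]
hhhhhhPeeeeee ⇒ hhhhhheeeeee   [P → ε]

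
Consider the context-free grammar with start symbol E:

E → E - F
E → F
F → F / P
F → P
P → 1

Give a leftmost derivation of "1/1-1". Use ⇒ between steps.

E ⇒ E-F   [E → E - F]
E-F ⇒ F-F   [E → F]
F-F ⇒ F/P-F   [F → F / P]
F/P-F ⇒ P/P-F   [F → P]
P/P-F ⇒ 1/P-F   [P → 1]
1/P-F ⇒ 1/1-F   [P → 1]
1/1-F ⇒ 1/1-P   [F → P]
1/1-P ⇒ 1/1-1   [P → 1]

E ⇒ E-F ⇒ F-F ⇒ F/P-F ⇒ P/P-F ⇒ 1/P-F ⇒ 1/1-F ⇒ 1/1-P ⇒ 1/1-1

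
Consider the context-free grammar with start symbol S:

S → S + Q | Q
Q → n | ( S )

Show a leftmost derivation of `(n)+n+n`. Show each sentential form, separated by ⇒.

S ⇒ S+Q ⇒ S+Q+Q ⇒ Q+Q+Q ⇒ (S)+Q+Q ⇒ (Q)+Q+Q ⇒ (n)+Q+Q ⇒ (n)+n+Q ⇒ (n)+n+n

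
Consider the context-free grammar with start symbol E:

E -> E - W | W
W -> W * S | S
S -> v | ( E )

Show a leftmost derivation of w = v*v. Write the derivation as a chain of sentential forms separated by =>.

E => W   [E -> W]
W => W*S   [W -> W * S]
W*S => S*S   [W -> S]
S*S => v*S   [S -> v]
v*S => v*v   [S -> v]

E => W => W*S => S*S => v*S => v*v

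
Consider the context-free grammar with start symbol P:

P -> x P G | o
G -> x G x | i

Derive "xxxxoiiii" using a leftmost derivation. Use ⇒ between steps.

P ⇒ xPG   [P -> x P G]
xPG ⇒ xxPGG   [P -> x P G]
xxPGG ⇒ xxxPGGG   [P -> x P G]
xxxPGGG ⇒ xxxxPGGGG   [P -> x P G]
xxxxPGGGG ⇒ xxxxoGGGG   [P -> o]
xxxxoGGGG ⇒ xxxxoiGGG   [G -> i]
xxxxoiGGG ⇒ xxxxoiiGG   [G -> i]
xxxxoiiGG ⇒ xxxxoiiiG   [G -> i]
xxxxoiiiG ⇒ xxxxoiiii   [G -> i]

P ⇒ xPG ⇒ xxPGG ⇒ xxxPGGG ⇒ xxxxPGGGG ⇒ xxxxoGGGG ⇒ xxxxoiGGG ⇒ xxxxoiiGG ⇒ xxxxoiiiG ⇒ xxxxoiiii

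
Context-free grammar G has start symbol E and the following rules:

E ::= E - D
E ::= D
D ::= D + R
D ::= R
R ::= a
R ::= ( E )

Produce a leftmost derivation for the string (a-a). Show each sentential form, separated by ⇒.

E ⇒ D   [E ::= D]
D ⇒ R   [D ::= R]
R ⇒ (E)   [R ::= ( E )]
(E) ⇒ (E-D)   [E ::= E - D]
(E-D) ⇒ (D-D)   [E ::= D]
(D-D) ⇒ (R-D)   [D ::= R]
(R-D) ⇒ (a-D)   [R ::= a]
(a-D) ⇒ (a-R)   [D ::= R]
(a-R) ⇒ (a-a)   [R ::= a]

E ⇒ D ⇒ R ⇒ (E) ⇒ (E-D) ⇒ (D-D) ⇒ (R-D) ⇒ (a-D) ⇒ (a-R) ⇒ (a-a)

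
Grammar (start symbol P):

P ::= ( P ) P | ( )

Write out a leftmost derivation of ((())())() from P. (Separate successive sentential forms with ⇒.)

P ⇒ (P)P ⇒ ((P)P)P ⇒ ((())P)P ⇒ ((())())P ⇒ ((())())()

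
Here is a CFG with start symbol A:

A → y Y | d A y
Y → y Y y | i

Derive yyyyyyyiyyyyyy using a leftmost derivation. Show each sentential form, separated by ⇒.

A⇒yY⇒yyYy⇒yyyYyy⇒yyyyYyyy⇒yyyyyYyyyy⇒yyyyyyYyyyyy⇒yyyyyyyYyyyyyy⇒yyyyyyyiyyyyyy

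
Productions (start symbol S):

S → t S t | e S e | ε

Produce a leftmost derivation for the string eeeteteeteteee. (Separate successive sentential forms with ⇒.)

S⇒eSe⇒eeSee⇒eeeSeee⇒eeetSteee⇒eeeteSeteee⇒eeetetSteteee⇒eeeteteSeteteee⇒eeeteteeteteee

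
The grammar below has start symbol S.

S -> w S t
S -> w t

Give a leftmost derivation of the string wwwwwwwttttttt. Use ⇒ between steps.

S ⇒ wSt   [S -> w S t]
wSt ⇒ wwStt   [S -> w S t]
wwStt ⇒ wwwSttt   [S -> w S t]
wwwSttt ⇒ wwwwStttt   [S -> w S t]
wwwwStttt ⇒ wwwwwSttttt   [S -> w S t]
wwwwwSttttt ⇒ wwwwwwStttttt   [S -> w S t]
wwwwwwStttttt ⇒ wwwwwwwttttttt   [S -> w t]

S ⇒ wSt ⇒ wwStt ⇒ wwwSttt ⇒ wwwwStttt ⇒ wwwwwSttttt ⇒ wwwwwwStttttt ⇒ wwwwwwwttttttt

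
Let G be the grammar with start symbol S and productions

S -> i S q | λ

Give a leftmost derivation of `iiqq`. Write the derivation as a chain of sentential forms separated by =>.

S => iSq => iiSqq => iiqq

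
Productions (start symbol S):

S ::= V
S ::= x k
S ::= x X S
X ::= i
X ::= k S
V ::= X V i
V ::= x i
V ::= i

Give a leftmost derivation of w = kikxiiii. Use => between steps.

S => V => XVi => kSVi => kVVi => kiVi => kiXVii => kikSVii => kikVVii => kikxiVii => kikxiiii

S => V   [S ::= V]
V => XVi   [V ::= X V i]
XVi => kSVi   [X ::= k S]
kSVi => kVVi   [S ::= V]
kVVi => kiVi   [V ::= i]
kiVi => kiXVii   [V ::= X V i]
kiXVii => kikSVii   [X ::= k S]
kikSVii => kikVVii   [S ::= V]
kikVVii => kikxiVii   [V ::= x i]
kikxiVii => kikxiiii   [V ::= i]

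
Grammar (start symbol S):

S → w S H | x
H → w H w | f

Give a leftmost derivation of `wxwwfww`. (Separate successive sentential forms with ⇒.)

S ⇒ wSH   [S → w S H]
wSH ⇒ wxH   [S → x]
wxH ⇒ wxwHw   [H → w H w]
wxwHw ⇒ wxwwHww   [H → w H w]
wxwwHww ⇒ wxwwfww   [H → f]

S ⇒ wSH ⇒ wxH ⇒ wxwHw ⇒ wxwwHww ⇒ wxwwfww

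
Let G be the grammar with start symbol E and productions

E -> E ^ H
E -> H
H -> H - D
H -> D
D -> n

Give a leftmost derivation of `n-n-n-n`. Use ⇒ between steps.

E⇒H⇒H-D⇒H-D-D⇒H-D-D-D⇒D-D-D-D⇒n-D-D-D⇒n-n-D-D⇒n-n-n-D⇒n-n-n-n

E ⇒ H   [E -> H]
H ⇒ H-D   [H -> H - D]
H-D ⇒ H-D-D   [H -> H - D]
H-D-D ⇒ H-D-D-D   [H -> H - D]
H-D-D-D ⇒ D-D-D-D   [H -> D]
D-D-D-D ⇒ n-D-D-D   [D -> n]
n-D-D-D ⇒ n-n-D-D   [D -> n]
n-n-D-D ⇒ n-n-n-D   [D -> n]
n-n-n-D ⇒ n-n-n-n   [D -> n]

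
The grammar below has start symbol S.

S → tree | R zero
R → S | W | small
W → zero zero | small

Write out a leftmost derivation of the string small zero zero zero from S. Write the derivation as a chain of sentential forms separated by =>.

S => R zero => S zero => R zero zero => S zero zero => R zero zero zero => small zero zero zero

S => R zero   [S → R zero]
R zero => S zero   [R → S]
S zero => R zero zero   [S → R zero]
R zero zero => S zero zero   [R → S]
S zero zero => R zero zero zero   [S → R zero]
R zero zero zero => small zero zero zero   [R → small]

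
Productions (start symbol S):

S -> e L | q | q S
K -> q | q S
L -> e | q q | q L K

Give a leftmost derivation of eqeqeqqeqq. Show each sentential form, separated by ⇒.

S⇒eL⇒eqLK⇒eqeK⇒eqeqS⇒eqeqeL⇒eqeqeqLK⇒eqeqeqqLKK⇒eqeqeqqeKK⇒eqeqeqqeqK⇒eqeqeqqeqq

S ⇒ eL   [S -> e L]
eL ⇒ eqLK   [L -> q L K]
eqLK ⇒ eqeK   [L -> e]
eqeK ⇒ eqeqS   [K -> q S]
eqeqS ⇒ eqeqeL   [S -> e L]
eqeqeL ⇒ eqeqeqLK   [L -> q L K]
eqeqeqLK ⇒ eqeqeqqLKK   [L -> q L K]
eqeqeqqLKK ⇒ eqeqeqqeKK   [L -> e]
eqeqeqqeKK ⇒ eqeqeqqeqK   [K -> q]
eqeqeqqeqK ⇒ eqeqeqqeqq   [K -> q]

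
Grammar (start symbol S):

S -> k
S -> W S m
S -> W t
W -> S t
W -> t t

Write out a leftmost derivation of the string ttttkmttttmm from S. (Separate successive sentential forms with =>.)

S => WSm   [S -> W S m]
WSm => ttSm   [W -> t t]
ttSm => ttWSmm   [S -> W S m]
ttWSmm => ttStSmm   [W -> S t]
ttStSmm => ttWSmtSmm   [S -> W S m]
ttWSmtSmm => ttttSmtSmm   [W -> t t]
ttttSmtSmm => ttttkmtSmm   [S -> k]
ttttkmtSmm => ttttkmtWtmm   [S -> W t]
ttttkmtWtmm => ttttkmttttmm   [W -> t t]

S => WSm => ttSm => ttWSmm => ttStSmm => ttWSmtSmm => ttttSmtSmm => ttttkmtSmm => ttttkmtWtmm => ttttkmttttmm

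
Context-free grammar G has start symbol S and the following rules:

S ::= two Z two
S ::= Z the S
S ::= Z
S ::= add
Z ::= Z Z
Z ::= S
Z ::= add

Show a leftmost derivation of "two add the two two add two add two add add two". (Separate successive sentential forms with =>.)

S => two Z two => two Z Z two => two S Z two => two Z the S Z two => two add the S Z two => two add the two Z two Z two => two add the two Z Z two Z two => two add the two S Z two Z two => two add the two two Z two Z two Z two => two add the two two add two Z two Z two => two add the two two add two add two Z two => two add the two two add two add two Z Z two => two add the two two add two add two add Z two => two add the two two add two add two add add two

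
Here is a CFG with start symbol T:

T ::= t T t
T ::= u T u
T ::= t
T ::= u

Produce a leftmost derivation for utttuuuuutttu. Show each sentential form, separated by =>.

T => uTu => utTtu => uttTttu => utttTtttu => utttuTutttu => utttuuTuutttu => utttuuuuutttu

T => uTu   [T ::= u T u]
uTu => utTtu   [T ::= t T t]
utTtu => uttTttu   [T ::= t T t]
uttTttu => utttTtttu   [T ::= t T t]
utttTtttu => utttuTutttu   [T ::= u T u]
utttuTutttu => utttuuTuutttu   [T ::= u T u]
utttuuTuutttu => utttuuuuutttu   [T ::= u]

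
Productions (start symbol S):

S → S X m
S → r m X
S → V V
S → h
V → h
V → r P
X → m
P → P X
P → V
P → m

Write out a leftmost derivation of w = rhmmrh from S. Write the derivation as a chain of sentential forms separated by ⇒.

S⇒VV⇒rPV⇒rPXV⇒rPXXV⇒rVXXV⇒rhXXV⇒rhmXV⇒rhmmV⇒rhmmrP⇒rhmmrV⇒rhmmrh

S ⇒ VV   [S → V V]
VV ⇒ rPV   [V → r P]
rPV ⇒ rPXV   [P → P X]
rPXV ⇒ rPXXV   [P → P X]
rPXXV ⇒ rVXXV   [P → V]
rVXXV ⇒ rhXXV   [V → h]
rhXXV ⇒ rhmXV   [X → m]
rhmXV ⇒ rhmmV   [X → m]
rhmmV ⇒ rhmmrP   [V → r P]
rhmmrP ⇒ rhmmrV   [P → V]
rhmmrV ⇒ rhmmrh   [V → h]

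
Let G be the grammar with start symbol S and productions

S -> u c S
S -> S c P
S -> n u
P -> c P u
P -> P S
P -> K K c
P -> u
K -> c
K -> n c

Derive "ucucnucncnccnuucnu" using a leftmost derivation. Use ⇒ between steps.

S ⇒ ucS ⇒ ucScP ⇒ ucucScP ⇒ ucucnucP ⇒ ucucnucPS ⇒ ucucnucPSS ⇒ ucucnucKKcSS ⇒ ucucnucncKcSS ⇒ ucucnucncnccSS ⇒ ucucnucncnccnuS ⇒ ucucnucncnccnuucS ⇒ ucucnucncnccnuucnu

S ⇒ ucS   [S -> u c S]
ucS ⇒ ucScP   [S -> S c P]
ucScP ⇒ ucucScP   [S -> u c S]
ucucScP ⇒ ucucnucP   [S -> n u]
ucucnucP ⇒ ucucnucPS   [P -> P S]
ucucnucPS ⇒ ucucnucPSS   [P -> P S]
ucucnucPSS ⇒ ucucnucKKcSS   [P -> K K c]
ucucnucKKcSS ⇒ ucucnucncKcSS   [K -> n c]
ucucnucncKcSS ⇒ ucucnucncnccSS   [K -> n c]
ucucnucncnccSS ⇒ ucucnucncnccnuS   [S -> n u]
ucucnucncnccnuS ⇒ ucucnucncnccnuucS   [S -> u c S]
ucucnucncnccnuucS ⇒ ucucnucncnccnuucnu   [S -> n u]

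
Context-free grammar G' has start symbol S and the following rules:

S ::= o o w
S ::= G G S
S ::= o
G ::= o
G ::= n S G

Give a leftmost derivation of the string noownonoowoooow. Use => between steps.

S => GGS   [S ::= G G S]
GGS => nSGGS   [G ::= n S G]
nSGGS => noowGGS   [S ::= o o w]
noowGGS => noownSGGS   [G ::= n S G]
noownSGGS => noownoGGS   [S ::= o]
noownoGGS => noownonSGGS   [G ::= n S G]
noownonSGGS => noownonoowGGS   [S ::= o o w]
noownonoowGGS => noownonoowoGS   [G ::= o]
noownonoowoGS => noownonoowooS   [G ::= o]
noownonoowooS => noownonoowoooow   [S ::= o o w]

S=>GGS=>nSGGS=>noowGGS=>noownSGGS=>noownoGGS=>noownonSGGS=>noownonoowGGS=>noownonoowoGS=>noownonoowooS=>noownonoowoooow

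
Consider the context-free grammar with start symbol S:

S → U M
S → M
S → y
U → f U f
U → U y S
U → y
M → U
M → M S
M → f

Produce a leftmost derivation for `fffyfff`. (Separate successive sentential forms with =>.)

S => M => MS => fS => fUM => ffUfM => fffUffM => fffyffM => fffyfff

S => M   [S → M]
M => MS   [M → M S]
MS => fS   [M → f]
fS => fUM   [S → U M]
fUM => ffUfM   [U → f U f]
ffUfM => fffUffM   [U → f U f]
fffUffM => fffyffM   [U → y]
fffyffM => fffyfff   [M → f]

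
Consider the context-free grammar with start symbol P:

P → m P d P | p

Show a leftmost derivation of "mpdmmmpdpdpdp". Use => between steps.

P => mPdP => mpdP => mpdmPdP => mpdmmPdPdP => mpdmmmPdPdPdP => mpdmmmpdPdPdP => mpdmmmpdpdPdP => mpdmmmpdpdpdP => mpdmmmpdpdpdp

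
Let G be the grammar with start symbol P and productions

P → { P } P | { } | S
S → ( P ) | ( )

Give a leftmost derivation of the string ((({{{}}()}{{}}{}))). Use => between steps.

P => S => (P) => (S) => ((P)) => ((S)) => (((P))) => ((({P}P))) => ((({{P}P}P))) => ((({{{}}P}P))) => ((({{{}}S}P))) => ((({{{}}()}P))) => ((({{{}}()}{P}P))) => ((({{{}}()}{{}}P))) => ((({{{}}()}{{}}{})))

P => S   [P → S]
S => (P)   [S → ( P )]
(P) => (S)   [P → S]
(S) => ((P))   [S → ( P )]
((P)) => ((S))   [P → S]
((S)) => (((P)))   [S → ( P )]
(((P))) => ((({P}P)))   [P → { P } P]
((({P}P))) => ((({{P}P}P)))   [P → { P } P]
((({{P}P}P))) => ((({{{}}P}P)))   [P → { }]
((({{{}}P}P))) => ((({{{}}S}P)))   [P → S]
((({{{}}S}P))) => ((({{{}}()}P)))   [S → ( )]
((({{{}}()}P))) => ((({{{}}()}{P}P)))   [P → { P } P]
((({{{}}()}{P}P))) => ((({{{}}()}{{}}P)))   [P → { }]
((({{{}}()}{{}}P))) => ((({{{}}()}{{}}{})))   [P → { }]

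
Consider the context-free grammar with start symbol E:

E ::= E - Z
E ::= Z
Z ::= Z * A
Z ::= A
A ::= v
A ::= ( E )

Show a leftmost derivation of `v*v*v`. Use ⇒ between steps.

E ⇒ Z ⇒ Z*A ⇒ Z*A*A ⇒ A*A*A ⇒ v*A*A ⇒ v*v*A ⇒ v*v*v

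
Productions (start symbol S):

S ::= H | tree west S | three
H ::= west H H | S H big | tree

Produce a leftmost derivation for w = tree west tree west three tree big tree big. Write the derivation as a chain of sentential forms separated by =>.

S => H   [S ::= H]
H => S H big   [H ::= S H big]
S H big => H H big   [S ::= H]
H H big => S H big H big   [H ::= S H big]
S H big H big => tree west S H big H big   [S ::= tree west S]
tree west S H big H big => tree west tree west S H big H big   [S ::= tree west S]
tree west tree west S H big H big => tree west tree west three H big H big   [S ::= three]
tree west tree west three H big H big => tree west tree west three tree big H big   [H ::= tree]
tree west tree west three tree big H big => tree west tree west three tree big tree big   [H ::= tree]

S => H => S H big => H H big => S H big H big => tree west S H big H big => tree west tree west S H big H big => tree west tree west three H big H big => tree west tree west three tree big H big => tree west tree west three tree big tree big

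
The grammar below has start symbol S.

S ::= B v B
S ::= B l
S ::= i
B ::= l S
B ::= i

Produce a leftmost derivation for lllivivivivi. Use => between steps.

S=>BvB=>lSvB=>lBvBvB=>llSvBvB=>llBvBvBvB=>lllSvBvBvB=>lllBvBvBvBvB=>lllivBvBvBvB=>lllivivBvBvB=>lllivivivBvB=>lllivivivivB=>lllivivivivi

S => BvB   [S ::= B v B]
BvB => lSvB   [B ::= l S]
lSvB => lBvBvB   [S ::= B v B]
lBvBvB => llSvBvB   [B ::= l S]
llSvBvB => llBvBvBvB   [S ::= B v B]
llBvBvBvB => lllSvBvBvB   [B ::= l S]
lllSvBvBvB => lllBvBvBvBvB   [S ::= B v B]
lllBvBvBvBvB => lllivBvBvBvB   [B ::= i]
lllivBvBvBvB => lllivivBvBvB   [B ::= i]
lllivivBvBvB => lllivivivBvB   [B ::= i]
lllivivivBvB => lllivivivivB   [B ::= i]
lllivivivivB => lllivivivivi   [B ::= i]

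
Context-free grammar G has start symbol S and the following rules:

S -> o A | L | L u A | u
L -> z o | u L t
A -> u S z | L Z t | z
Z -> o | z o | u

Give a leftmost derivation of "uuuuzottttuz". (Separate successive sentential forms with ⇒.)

S ⇒ LuA ⇒ uLtuA ⇒ uuLttuA ⇒ uuuLtttuA ⇒ uuuuLttttuA ⇒ uuuuzottttuA ⇒ uuuuzottttuz

S ⇒ LuA   [S -> L u A]
LuA ⇒ uLtuA   [L -> u L t]
uLtuA ⇒ uuLttuA   [L -> u L t]
uuLttuA ⇒ uuuLtttuA   [L -> u L t]
uuuLtttuA ⇒ uuuuLttttuA   [L -> u L t]
uuuuLttttuA ⇒ uuuuzottttuA   [L -> z o]
uuuuzottttuA ⇒ uuuuzottttuz   [A -> z]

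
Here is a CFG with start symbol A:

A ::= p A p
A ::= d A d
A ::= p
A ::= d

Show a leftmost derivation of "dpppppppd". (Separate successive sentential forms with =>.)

A => dAd => dpApd => dppAppd => dpppApppd => dpppppppd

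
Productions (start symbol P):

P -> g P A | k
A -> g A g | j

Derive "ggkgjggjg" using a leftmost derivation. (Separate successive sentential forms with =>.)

P=>gPA=>ggPAA=>ggkAA=>ggkgAgA=>ggkgjgA=>ggkgjggAg=>ggkgjggjg

P => gPA   [P -> g P A]
gPA => ggPAA   [P -> g P A]
ggPAA => ggkAA   [P -> k]
ggkAA => ggkgAgA   [A -> g A g]
ggkgAgA => ggkgjgA   [A -> j]
ggkgjgA => ggkgjggAg   [A -> g A g]
ggkgjggAg => ggkgjggjg   [A -> j]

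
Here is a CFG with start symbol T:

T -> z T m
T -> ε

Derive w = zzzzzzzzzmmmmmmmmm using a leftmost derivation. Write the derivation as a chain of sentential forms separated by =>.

T => zTm   [T -> z T m]
zTm => zzTmm   [T -> z T m]
zzTmm => zzzTmmm   [T -> z T m]
zzzTmmm => zzzzTmmmm   [T -> z T m]
zzzzTmmmm => zzzzzTmmmmm   [T -> z T m]
zzzzzTmmmmm => zzzzzzTmmmmmm   [T -> z T m]
zzzzzzTmmmmmm => zzzzzzzTmmmmmmm   [T -> z T m]
zzzzzzzTmmmmmmm => zzzzzzzzTmmmmmmmm   [T -> z T m]
zzzzzzzzTmmmmmmmm => zzzzzzzzzTmmmmmmmmm   [T -> z T m]
zzzzzzzzzTmmmmmmmmm => zzzzzzzzzmmmmmmmmm   [T -> ε]

T => zTm => zzTmm => zzzTmmm => zzzzTmmmm => zzzzzTmmmmm => zzzzzzTmmmmmm => zzzzzzzTmmmmmmm => zzzzzzzzTmmmmmmmm => zzzzzzzzzTmmmmmmmmm => zzzzzzzzzmmmmmmmmm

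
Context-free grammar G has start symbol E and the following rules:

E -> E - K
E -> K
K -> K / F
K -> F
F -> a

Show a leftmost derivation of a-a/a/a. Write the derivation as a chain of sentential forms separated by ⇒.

E ⇒ E-K   [E -> E - K]
E-K ⇒ K-K   [E -> K]
K-K ⇒ F-K   [K -> F]
F-K ⇒ a-K   [F -> a]
a-K ⇒ a-K/F   [K -> K / F]
a-K/F ⇒ a-K/F/F   [K -> K / F]
a-K/F/F ⇒ a-F/F/F   [K -> F]
a-F/F/F ⇒ a-a/F/F   [F -> a]
a-a/F/F ⇒ a-a/a/F   [F -> a]
a-a/a/F ⇒ a-a/a/a   [F -> a]

E⇒E-K⇒K-K⇒F-K⇒a-K⇒a-K/F⇒a-K/F/F⇒a-F/F/F⇒a-a/F/F⇒a-a/a/F⇒a-a/a/a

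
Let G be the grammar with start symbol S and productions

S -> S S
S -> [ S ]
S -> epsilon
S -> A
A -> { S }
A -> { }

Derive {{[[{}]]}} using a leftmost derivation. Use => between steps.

S=>A=>{S}=>{A}=>{{S}}=>{{SS}}=>{{SSS}}=>{{[S]SS}}=>{{[[S]]SS}}=>{{[[A]]SS}}=>{{[[{}]]SS}}=>{{[[{}]]S}}=>{{[[{}]]}}

S => A   [S -> A]
A => {S}   [A -> { S }]
{S} => {A}   [S -> A]
{A} => {{S}}   [A -> { S }]
{{S}} => {{SS}}   [S -> S S]
{{SS}} => {{SSS}}   [S -> S S]
{{SSS}} => {{[S]SS}}   [S -> [ S ]]
{{[S]SS}} => {{[[S]]SS}}   [S -> [ S ]]
{{[[S]]SS}} => {{[[A]]SS}}   [S -> A]
{{[[A]]SS}} => {{[[{}]]SS}}   [A -> { }]
{{[[{}]]SS}} => {{[[{}]]S}}   [S -> epsilon]
{{[[{}]]S}} => {{[[{}]]}}   [S -> epsilon]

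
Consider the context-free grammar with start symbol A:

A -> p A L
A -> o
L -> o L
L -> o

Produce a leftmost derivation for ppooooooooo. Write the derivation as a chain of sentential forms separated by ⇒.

A ⇒ pAL ⇒ ppALL ⇒ ppoLL ⇒ ppooLL ⇒ ppoooLL ⇒ ppooooLL ⇒ ppoooooL ⇒ ppooooooL ⇒ ppoooooooL ⇒ ppooooooooL ⇒ ppooooooooo

A ⇒ pAL   [A -> p A L]
pAL ⇒ ppALL   [A -> p A L]
ppALL ⇒ ppoLL   [A -> o]
ppoLL ⇒ ppooLL   [L -> o L]
ppooLL ⇒ ppoooLL   [L -> o L]
ppoooLL ⇒ ppooooLL   [L -> o L]
ppooooLL ⇒ ppoooooL   [L -> o]
ppoooooL ⇒ ppooooooL   [L -> o L]
ppooooooL ⇒ ppoooooooL   [L -> o L]
ppoooooooL ⇒ ppooooooooL   [L -> o L]
ppooooooooL ⇒ ppooooooooo   [L -> o]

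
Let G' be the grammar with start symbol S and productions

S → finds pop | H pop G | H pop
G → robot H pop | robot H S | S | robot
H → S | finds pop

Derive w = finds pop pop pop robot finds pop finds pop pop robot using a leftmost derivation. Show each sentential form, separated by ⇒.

S ⇒ H pop G ⇒ S pop G ⇒ H pop pop G ⇒ finds pop pop pop G ⇒ finds pop pop pop robot H S ⇒ finds pop pop pop robot S S ⇒ finds pop pop pop robot finds pop S ⇒ finds pop pop pop robot finds pop H pop G ⇒ finds pop pop pop robot finds pop S pop G ⇒ finds pop pop pop robot finds pop finds pop pop G ⇒ finds pop pop pop robot finds pop finds pop pop robot

S ⇒ H pop G   [S → H pop G]
H pop G ⇒ S pop G   [H → S]
S pop G ⇒ H pop pop G   [S → H pop]
H pop pop G ⇒ finds pop pop pop G   [H → finds pop]
finds pop pop pop G ⇒ finds pop pop pop robot H S   [G → robot H S]
finds pop pop pop robot H S ⇒ finds pop pop pop robot S S   [H → S]
finds pop pop pop robot S S ⇒ finds pop pop pop robot finds pop S   [S → finds pop]
finds pop pop pop robot finds pop S ⇒ finds pop pop pop robot finds pop H pop G   [S → H pop G]
finds pop pop pop robot finds pop H pop G ⇒ finds pop pop pop robot finds pop S pop G   [H → S]
finds pop pop pop robot finds pop S pop G ⇒ finds pop pop pop robot finds pop finds pop pop G   [S → finds pop]
finds pop pop pop robot finds pop finds pop pop G ⇒ finds pop pop pop robot finds pop finds pop pop robot   [G → robot]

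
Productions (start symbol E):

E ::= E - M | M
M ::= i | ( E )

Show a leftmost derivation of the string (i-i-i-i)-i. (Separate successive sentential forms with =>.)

E => E-M   [E ::= E - M]
E-M => M-M   [E ::= M]
M-M => (E)-M   [M ::= ( E )]
(E)-M => (E-M)-M   [E ::= E - M]
(E-M)-M => (E-M-M)-M   [E ::= E - M]
(E-M-M)-M => (E-M-M-M)-M   [E ::= E - M]
(E-M-M-M)-M => (M-M-M-M)-M   [E ::= M]
(M-M-M-M)-M => (i-M-M-M)-M   [M ::= i]
(i-M-M-M)-M => (i-i-M-M)-M   [M ::= i]
(i-i-M-M)-M => (i-i-i-M)-M   [M ::= i]
(i-i-i-M)-M => (i-i-i-i)-M   [M ::= i]
(i-i-i-i)-M => (i-i-i-i)-i   [M ::= i]

E=>E-M=>M-M=>(E)-M=>(E-M)-M=>(E-M-M)-M=>(E-M-M-M)-M=>(M-M-M-M)-M=>(i-M-M-M)-M=>(i-i-M-M)-M=>(i-i-i-M)-M=>(i-i-i-i)-M=>(i-i-i-i)-i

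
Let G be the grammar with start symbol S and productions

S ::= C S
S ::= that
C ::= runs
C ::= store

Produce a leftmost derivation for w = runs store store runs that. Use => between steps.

S => C S   [S ::= C S]
C S => runs S   [C ::= runs]
runs S => runs C S   [S ::= C S]
runs C S => runs store S   [C ::= store]
runs store S => runs store C S   [S ::= C S]
runs store C S => runs store store S   [C ::= store]
runs store store S => runs store store C S   [S ::= C S]
runs store store C S => runs store store runs S   [C ::= runs]
runs store store runs S => runs store store runs that   [S ::= that]

S => C S => runs S => runs C S => runs store S => runs store C S => runs store store S => runs store store C S => runs store store runs S => runs store store runs that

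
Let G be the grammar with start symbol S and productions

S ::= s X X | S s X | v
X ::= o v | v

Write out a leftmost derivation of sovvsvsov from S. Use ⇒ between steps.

S ⇒ SsX   [S ::= S s X]
SsX ⇒ SsXsX   [S ::= S s X]
SsXsX ⇒ sXXsXsX   [S ::= s X X]
sXXsXsX ⇒ sovXsXsX   [X ::= o v]
sovXsXsX ⇒ sovvsXsX   [X ::= v]
sovvsXsX ⇒ sovvsvsX   [X ::= v]
sovvsvsX ⇒ sovvsvsov   [X ::= o v]

S ⇒ SsX ⇒ SsXsX ⇒ sXXsXsX ⇒ sovXsXsX ⇒ sovvsXsX ⇒ sovvsvsX ⇒ sovvsvsov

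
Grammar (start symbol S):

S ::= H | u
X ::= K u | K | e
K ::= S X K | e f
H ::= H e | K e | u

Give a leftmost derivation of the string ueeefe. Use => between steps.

S => H   [S ::= H]
H => Ke   [H ::= K e]
Ke => SXKe   [K ::= S X K]
SXKe => HXKe   [S ::= H]
HXKe => HeXKe   [H ::= H e]
HeXKe => ueXKe   [H ::= u]
ueXKe => ueeKe   [X ::= e]
ueeKe => ueeefe   [K ::= e f]

S=>H=>Ke=>SXKe=>HXKe=>HeXKe=>ueXKe=>ueeKe=>ueeefe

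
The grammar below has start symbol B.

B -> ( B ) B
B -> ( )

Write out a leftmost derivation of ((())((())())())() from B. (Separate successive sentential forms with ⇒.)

B⇒(B)B⇒((B)B)B⇒((())B)B⇒((())(B)B)B⇒((())((B)B)B)B⇒((())((())B)B)B⇒((())((())())B)B⇒((())((())())())B⇒((())((())())())()

B ⇒ (B)B   [B -> ( B ) B]
(B)B ⇒ ((B)B)B   [B -> ( B ) B]
((B)B)B ⇒ ((())B)B   [B -> ( )]
((())B)B ⇒ ((())(B)B)B   [B -> ( B ) B]
((())(B)B)B ⇒ ((())((B)B)B)B   [B -> ( B ) B]
((())((B)B)B)B ⇒ ((())((())B)B)B   [B -> ( )]
((())((())B)B)B ⇒ ((())((())())B)B   [B -> ( )]
((())((())())B)B ⇒ ((())((())())())B   [B -> ( )]
((())((())())())B ⇒ ((())((())())())()   [B -> ( )]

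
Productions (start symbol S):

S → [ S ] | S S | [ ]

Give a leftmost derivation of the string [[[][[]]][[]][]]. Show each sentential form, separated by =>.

S=>[S]=>[SS]=>[SSS]=>[[S]SS]=>[[SS]SS]=>[[[]S]SS]=>[[[][S]]SS]=>[[[][[]]]SS]=>[[[][[]]][S]S]=>[[[][[]]][[]]S]=>[[[][[]]][[]][]]

S => [S]   [S → [ S ]]
[S] => [SS]   [S → S S]
[SS] => [SSS]   [S → S S]
[SSS] => [[S]SS]   [S → [ S ]]
[[S]SS] => [[SS]SS]   [S → S S]
[[SS]SS] => [[[]S]SS]   [S → [ ]]
[[[]S]SS] => [[[][S]]SS]   [S → [ S ]]
[[[][S]]SS] => [[[][[]]]SS]   [S → [ ]]
[[[][[]]]SS] => [[[][[]]][S]S]   [S → [ S ]]
[[[][[]]][S]S] => [[[][[]]][[]]S]   [S → [ ]]
[[[][[]]][[]]S] => [[[][[]]][[]][]]   [S → [ ]]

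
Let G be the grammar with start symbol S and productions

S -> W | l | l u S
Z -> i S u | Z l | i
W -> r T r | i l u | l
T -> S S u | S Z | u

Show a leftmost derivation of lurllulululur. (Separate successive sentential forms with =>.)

S => luS   [S -> l u S]
luS => luW   [S -> W]
luW => lurTr   [W -> r T r]
lurTr => lurSSur   [T -> S S u]
lurSSur => lurlSur   [S -> l]
lurlSur => lurlluSur   [S -> l u S]
lurlluSur => lurlluluSur   [S -> l u S]
lurlluluSur => lurllululuSur   [S -> l u S]
lurllululuSur => lurllulululur   [S -> l]

S => luS => luW => lurTr => lurSSur => lurlSur => lurlluSur => lurlluluSur => lurllululuSur => lurllulululur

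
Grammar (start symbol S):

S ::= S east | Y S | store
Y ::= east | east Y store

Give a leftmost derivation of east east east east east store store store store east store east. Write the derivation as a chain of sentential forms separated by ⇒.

S ⇒ Y S ⇒ east Y store S ⇒ east east Y store store S ⇒ east east east Y store store store S ⇒ east east east east Y store store store store S ⇒ east east east east east store store store store S ⇒ east east east east east store store store store S east ⇒ east east east east east store store store store Y S east ⇒ east east east east east store store store store east S east ⇒ east east east east east store store store store east store east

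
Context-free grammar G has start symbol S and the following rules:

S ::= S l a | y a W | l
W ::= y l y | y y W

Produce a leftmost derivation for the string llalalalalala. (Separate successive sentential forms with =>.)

S => Sla   [S ::= S l a]
Sla => Slala   [S ::= S l a]
Slala => Slalala   [S ::= S l a]
Slalala => Slalalala   [S ::= S l a]
Slalalala => Slalalalala   [S ::= S l a]
Slalalalala => Slalalalalala   [S ::= S l a]
Slalalalalala => llalalalalala   [S ::= l]

S => Sla => Slala => Slalala => Slalalala => Slalalalala => Slalalalalala => llalalalalala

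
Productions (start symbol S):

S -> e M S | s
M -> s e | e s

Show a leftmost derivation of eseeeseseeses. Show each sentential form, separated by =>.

S=>eMS=>eseS=>eseeMS=>eseeesS=>eseeeseMS=>eseeeseseS=>eseeeseseeMS=>eseeeseseeseS=>eseeeseseeses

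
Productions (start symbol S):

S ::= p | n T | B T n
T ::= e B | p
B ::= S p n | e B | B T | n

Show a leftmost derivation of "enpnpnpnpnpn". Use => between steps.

S => BTn   [S ::= B T n]
BTn => SpnTn   [B ::= S p n]
SpnTn => BTnpnTn   [S ::= B T n]
BTnpnTn => SpnTnpnTn   [B ::= S p n]
SpnTnpnTn => BTnpnTnpnTn   [S ::= B T n]
BTnpnTnpnTn => eBTnpnTnpnTn   [B ::= e B]
eBTnpnTnpnTn => enTnpnTnpnTn   [B ::= n]
enTnpnTnpnTn => enpnpnTnpnTn   [T ::= p]
enpnpnTnpnTn => enpnpnpnpnTn   [T ::= p]
enpnpnpnpnTn => enpnpnpnpnpn   [T ::= p]

S => BTn => SpnTn => BTnpnTn => SpnTnpnTn => BTnpnTnpnTn => eBTnpnTnpnTn => enTnpnTnpnTn => enpnpnTnpnTn => enpnpnpnpnTn => enpnpnpnpnpn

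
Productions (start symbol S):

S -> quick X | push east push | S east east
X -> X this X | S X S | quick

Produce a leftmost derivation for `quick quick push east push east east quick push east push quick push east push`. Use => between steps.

S => quick X => quick S X S => quick quick X X S => quick quick S X S X S => quick quick S east east X S X S => quick quick push east push east east X S X S => quick quick push east push east east quick S X S => quick quick push east push east east quick push east push X S => quick quick push east push east east quick push east push quick S => quick quick push east push east east quick push east push quick push east push

S => quick X   [S -> quick X]
quick X => quick S X S   [X -> S X S]
quick S X S => quick quick X X S   [S -> quick X]
quick quick X X S => quick quick S X S X S   [X -> S X S]
quick quick S X S X S => quick quick S east east X S X S   [S -> S east east]
quick quick S east east X S X S => quick quick push east push east east X S X S   [S -> push east push]
quick quick push east push east east X S X S => quick quick push east push east east quick S X S   [X -> quick]
quick quick push east push east east quick S X S => quick quick push east push east east quick push east push X S   [S -> push east push]
quick quick push east push east east quick push east push X S => quick quick push east push east east quick push east push quick S   [X -> quick]
quick quick push east push east east quick push east push quick S => quick quick push east push east east quick push east push quick push east push   [S -> push east push]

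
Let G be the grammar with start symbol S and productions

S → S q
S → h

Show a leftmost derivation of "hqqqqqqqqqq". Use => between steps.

S => Sq => Sqq => Sqqq => Sqqqq => Sqqqqq => Sqqqqqq => Sqqqqqqq => Sqqqqqqqq => Sqqqqqqqqq => Sqqqqqqqqqq => hqqqqqqqqqq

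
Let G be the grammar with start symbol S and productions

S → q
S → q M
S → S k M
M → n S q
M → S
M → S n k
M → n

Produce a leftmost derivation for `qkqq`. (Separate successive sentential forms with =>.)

S => SkM   [S → S k M]
SkM => qkM   [S → q]
qkM => qkS   [M → S]
qkS => qkqM   [S → q M]
qkqM => qkqS   [M → S]
qkqS => qkqq   [S → q]

S=>SkM=>qkM=>qkS=>qkqM=>qkqS=>qkqq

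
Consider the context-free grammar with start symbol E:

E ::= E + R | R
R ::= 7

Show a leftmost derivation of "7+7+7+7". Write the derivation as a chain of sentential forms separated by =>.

E => E+R => E+R+R => E+R+R+R => R+R+R+R => 7+R+R+R => 7+7+R+R => 7+7+7+R => 7+7+7+7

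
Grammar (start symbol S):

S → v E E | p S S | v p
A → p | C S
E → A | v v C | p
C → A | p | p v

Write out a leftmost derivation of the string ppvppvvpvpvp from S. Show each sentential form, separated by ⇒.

S ⇒ pSS ⇒ ppSSS ⇒ ppvEESS ⇒ ppvpESS ⇒ ppvpASS ⇒ ppvpCSSS ⇒ ppvppvSSS ⇒ ppvppvvpSS ⇒ ppvppvvpvpS ⇒ ppvppvvpvpvp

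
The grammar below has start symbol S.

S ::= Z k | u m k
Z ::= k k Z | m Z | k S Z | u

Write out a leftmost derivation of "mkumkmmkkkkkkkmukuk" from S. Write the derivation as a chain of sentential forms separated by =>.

S=>Zk=>mZk=>mkSZk=>mkumkZk=>mkumkmZk=>mkumkmmZk=>mkumkmmkkZk=>mkumkmmkkkkZk=>mkumkmmkkkkkkZk=>mkumkmmkkkkkkkSZk=>mkumkmmkkkkkkkZkZk=>mkumkmmkkkkkkkmZkZk=>mkumkmmkkkkkkkmukZk=>mkumkmmkkkkkkkmukuk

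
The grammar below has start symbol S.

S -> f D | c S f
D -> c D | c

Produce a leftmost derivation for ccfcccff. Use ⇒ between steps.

S⇒cSf⇒ccSff⇒ccfDff⇒ccfcDff⇒ccfccDff⇒ccfcccff

S ⇒ cSf   [S -> c S f]
cSf ⇒ ccSff   [S -> c S f]
ccSff ⇒ ccfDff   [S -> f D]
ccfDff ⇒ ccfcDff   [D -> c D]
ccfcDff ⇒ ccfccDff   [D -> c D]
ccfccDff ⇒ ccfcccff   [D -> c]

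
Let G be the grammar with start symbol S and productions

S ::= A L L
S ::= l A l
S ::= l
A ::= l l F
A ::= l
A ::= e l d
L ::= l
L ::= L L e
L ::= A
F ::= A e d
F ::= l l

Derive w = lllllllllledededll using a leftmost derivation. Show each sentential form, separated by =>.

S => ALL   [S ::= A L L]
ALL => llFLL   [A ::= l l F]
llFLL => llAedLL   [F ::= A e d]
llAedLL => llllFedLL   [A ::= l l F]
llllFedLL => llllAededLL   [F ::= A e d]
llllAededLL => llllllFededLL   [A ::= l l F]
llllllFededLL => llllllAedededLL   [F ::= A e d]
llllllAedededLL => llllllllFedededLL   [A ::= l l F]
llllllllFedededLL => lllllllllledededLL   [F ::= l l]
lllllllllledededLL => lllllllllledededlL   [L ::= l]
lllllllllledededlL => lllllllllledededll   [L ::= l]

S=>ALL=>llFLL=>llAedLL=>llllFedLL=>llllAededLL=>llllllFededLL=>llllllAedededLL=>llllllllFedededLL=>lllllllllledededLL=>lllllllllledededlL=>lllllllllledededll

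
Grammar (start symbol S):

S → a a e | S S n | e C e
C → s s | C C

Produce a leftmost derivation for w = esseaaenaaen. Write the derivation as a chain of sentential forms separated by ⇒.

S⇒SSn⇒SSnSn⇒eCeSnSn⇒esseSnSn⇒esseaaenSn⇒esseaaenaaen

S ⇒ SSn   [S → S S n]
SSn ⇒ SSnSn   [S → S S n]
SSnSn ⇒ eCeSnSn   [S → e C e]
eCeSnSn ⇒ esseSnSn   [C → s s]
esseSnSn ⇒ esseaaenSn   [S → a a e]
esseaaenSn ⇒ esseaaenaaen   [S → a a e]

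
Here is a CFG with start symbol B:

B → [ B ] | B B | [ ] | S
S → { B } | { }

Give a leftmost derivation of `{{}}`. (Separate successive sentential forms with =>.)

B => S => {B} => {S} => {{}}

B => S   [B → S]
S => {B}   [S → { B }]
{B} => {S}   [B → S]
{S} => {{}}   [S → { }]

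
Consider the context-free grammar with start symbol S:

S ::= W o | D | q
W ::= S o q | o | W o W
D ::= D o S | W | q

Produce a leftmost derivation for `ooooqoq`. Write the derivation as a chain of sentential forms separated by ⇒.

S⇒D⇒W⇒Soq⇒Doq⇒DoSoq⇒WoSoq⇒WoWoSoq⇒ooWoSoq⇒ooooSoq⇒ooooqoq

S ⇒ D   [S ::= D]
D ⇒ W   [D ::= W]
W ⇒ Soq   [W ::= S o q]
Soq ⇒ Doq   [S ::= D]
Doq ⇒ DoSoq   [D ::= D o S]
DoSoq ⇒ WoSoq   [D ::= W]
WoSoq ⇒ WoWoSoq   [W ::= W o W]
WoWoSoq ⇒ ooWoSoq   [W ::= o]
ooWoSoq ⇒ ooooSoq   [W ::= o]
ooooSoq ⇒ ooooqoq   [S ::= q]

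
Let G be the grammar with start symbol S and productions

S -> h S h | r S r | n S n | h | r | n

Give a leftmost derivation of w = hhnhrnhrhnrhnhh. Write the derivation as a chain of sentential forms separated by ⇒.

S⇒hSh⇒hhShh⇒hhnSnhh⇒hhnhShnhh⇒hhnhrSrhnhh⇒hhnhrnSnrhnhh⇒hhnhrnhShnrhnhh⇒hhnhrnhrhnrhnhh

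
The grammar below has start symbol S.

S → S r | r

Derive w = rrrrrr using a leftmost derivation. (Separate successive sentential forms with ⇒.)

S⇒Sr⇒Srr⇒Srrr⇒Srrrr⇒Srrrrr⇒rrrrrr

S ⇒ Sr   [S → S r]
Sr ⇒ Srr   [S → S r]
Srr ⇒ Srrr   [S → S r]
Srrr ⇒ Srrrr   [S → S r]
Srrrr ⇒ Srrrrr   [S → S r]
Srrrrr ⇒ rrrrrr   [S → r]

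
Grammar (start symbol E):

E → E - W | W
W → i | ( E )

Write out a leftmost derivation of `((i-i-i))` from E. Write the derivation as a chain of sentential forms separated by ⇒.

E ⇒ W   [E → W]
W ⇒ (E)   [W → ( E )]
(E) ⇒ (W)   [E → W]
(W) ⇒ ((E))   [W → ( E )]
((E)) ⇒ ((E-W))   [E → E - W]
((E-W)) ⇒ ((E-W-W))   [E → E - W]
((E-W-W)) ⇒ ((W-W-W))   [E → W]
((W-W-W)) ⇒ ((i-W-W))   [W → i]
((i-W-W)) ⇒ ((i-i-W))   [W → i]
((i-i-W)) ⇒ ((i-i-i))   [W → i]

E ⇒ W ⇒ (E) ⇒ (W) ⇒ ((E)) ⇒ ((E-W)) ⇒ ((E-W-W)) ⇒ ((W-W-W)) ⇒ ((i-W-W)) ⇒ ((i-i-W)) ⇒ ((i-i-i))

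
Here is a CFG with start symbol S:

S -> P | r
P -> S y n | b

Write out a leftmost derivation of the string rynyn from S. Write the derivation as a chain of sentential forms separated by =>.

S=>P=>Syn=>Pyn=>Synyn=>rynyn

S => P   [S -> P]
P => Syn   [P -> S y n]
Syn => Pyn   [S -> P]
Pyn => Synyn   [P -> S y n]
Synyn => rynyn   [S -> r]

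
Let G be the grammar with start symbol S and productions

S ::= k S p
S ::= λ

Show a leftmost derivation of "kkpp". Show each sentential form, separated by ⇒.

S ⇒ kSp ⇒ kkSpp ⇒ kkpp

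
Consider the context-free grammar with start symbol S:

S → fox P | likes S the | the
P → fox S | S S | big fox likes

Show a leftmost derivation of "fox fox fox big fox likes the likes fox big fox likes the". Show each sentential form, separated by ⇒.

S ⇒ fox P ⇒ fox S S ⇒ fox fox P S ⇒ fox fox S S S ⇒ fox fox fox P S S ⇒ fox fox fox big fox likes S S ⇒ fox fox fox big fox likes the S ⇒ fox fox fox big fox likes the likes S the ⇒ fox fox fox big fox likes the likes fox P the ⇒ fox fox fox big fox likes the likes fox big fox likes the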